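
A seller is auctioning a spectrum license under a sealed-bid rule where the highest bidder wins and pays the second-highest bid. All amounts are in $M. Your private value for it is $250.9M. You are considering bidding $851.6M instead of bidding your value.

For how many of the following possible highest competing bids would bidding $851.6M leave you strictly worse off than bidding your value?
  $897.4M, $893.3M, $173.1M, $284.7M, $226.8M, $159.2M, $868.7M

The deviation hurts exactly when the highest competing bid lies strictly between $250.9M and $851.6M — overbidding then wins at a price above your value.
$897.4M: above both → same outcome either way.
$893.3M: above both → same outcome either way.
$173.1M: below both → same outcome either way.
$284.7M: inside the interval → strictly worse (loss $33.8M).
$226.8M: below both → same outcome either way.
$159.2M: below both → same outcome either way.
$868.7M: above both → same outcome either way.
Count: 1.

1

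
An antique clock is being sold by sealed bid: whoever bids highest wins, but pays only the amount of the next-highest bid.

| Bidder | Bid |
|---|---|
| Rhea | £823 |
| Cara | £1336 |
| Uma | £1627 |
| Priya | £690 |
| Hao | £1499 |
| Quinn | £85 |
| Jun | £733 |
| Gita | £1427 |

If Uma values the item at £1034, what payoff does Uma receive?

Highest bid: Uma at £1627, so Uma wins.
Second-highest bid: Hao at £1499 — that is the price the winner pays.
Uma's payoff = value − price = £1034 − £1499 = −£465.

−£465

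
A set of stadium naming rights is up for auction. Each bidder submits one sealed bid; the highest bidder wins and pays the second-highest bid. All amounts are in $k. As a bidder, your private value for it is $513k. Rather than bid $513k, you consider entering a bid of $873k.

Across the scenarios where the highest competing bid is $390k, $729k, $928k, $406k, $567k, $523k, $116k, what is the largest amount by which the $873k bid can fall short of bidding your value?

$216k

$390k: same outcome either way → loss $0k.
$729k: truthful gives $0k, deviation gives −$216k → loss $216k.
$928k: same outcome either way → loss $0k.
$406k: same outcome either way → loss $0k.
$567k: truthful gives $0k, deviation gives −$54k → loss $54k.
$523k: truthful gives $0k, deviation gives −$10k → loss $10k.
$116k: same outcome either way → loss $0k.
Maximum loss: $216k.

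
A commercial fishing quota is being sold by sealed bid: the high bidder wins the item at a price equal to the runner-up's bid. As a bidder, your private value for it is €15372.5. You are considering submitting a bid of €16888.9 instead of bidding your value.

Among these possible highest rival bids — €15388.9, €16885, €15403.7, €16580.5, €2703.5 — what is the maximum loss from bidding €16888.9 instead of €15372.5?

€15388.9: truthful gives €0, deviation gives −€16.4 → loss €16.4.
€16885: truthful gives €0, deviation gives −€1512.5 → loss €1512.5.
€15403.7: truthful gives €0, deviation gives −€31.2 → loss €31.2.
€16580.5: truthful gives €0, deviation gives −€1208 → loss €1208.
€2703.5: same outcome either way → loss €0.
Maximum loss: €1512.5.

€1512.5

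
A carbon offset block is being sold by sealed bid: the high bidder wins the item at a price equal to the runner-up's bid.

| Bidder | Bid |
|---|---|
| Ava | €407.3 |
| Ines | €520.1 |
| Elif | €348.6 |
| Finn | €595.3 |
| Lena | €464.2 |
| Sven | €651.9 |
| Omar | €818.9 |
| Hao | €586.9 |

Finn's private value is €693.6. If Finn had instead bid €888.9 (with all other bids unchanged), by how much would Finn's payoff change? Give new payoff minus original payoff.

The highest bid among the other bidders is €818.9; Finn's bid doesn't change that.
Original bid €595.3: Finn is not highest (top rival bid is €818.9); payoff €0.
Alternative bid €888.9: Finn is highest, pays the top rival bid €818.9; payoff €693.6 − €818.9 = −€125.3.
Change in payoff = −€125.3 − (€0) = −€125.3.

−€125.3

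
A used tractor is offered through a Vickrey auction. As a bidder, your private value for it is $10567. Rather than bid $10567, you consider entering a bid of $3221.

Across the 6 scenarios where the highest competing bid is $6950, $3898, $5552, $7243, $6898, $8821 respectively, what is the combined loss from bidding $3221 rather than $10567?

$24040

The deviation costs you only when the competing bid falls strictly between $3221 and $10567; elsewhere both bids give the same outcome.
$6950: truthful payoff $3617, deviation payoff $0 → loss $3617.
$3898: truthful payoff $6669, deviation payoff $0 → loss $6669.
$5552: truthful payoff $5015, deviation payoff $0 → loss $5015.
$7243: truthful payoff $3324, deviation payoff $0 → loss $3324.
$6898: truthful payoff $3669, deviation payoff $0 → loss $3669.
$8821: truthful payoff $1746, deviation payoff $0 → loss $1746.
Total loss = $3617 + $6669 + $5015 + $3324 + $3669 + $1746 = $24040.
In a second-price auction your bid sets only whether you win, not what you pay, so bidding your true value is weakly dominant.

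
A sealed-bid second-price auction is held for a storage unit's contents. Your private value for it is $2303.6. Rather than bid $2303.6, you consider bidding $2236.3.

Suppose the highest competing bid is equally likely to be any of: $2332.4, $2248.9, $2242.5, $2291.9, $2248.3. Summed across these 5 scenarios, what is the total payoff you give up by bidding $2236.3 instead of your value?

$182.8

The deviation costs you only when the competing bid falls strictly between $2236.3 and $2303.6; elsewhere both bids give the same outcome.
$2332.4: outcomes coincide → loss $0.
$2248.9: truthful payoff $54.7, deviation payoff $0 → loss $54.7.
$2242.5: truthful payoff $61.1, deviation payoff $0 → loss $61.1.
$2291.9: truthful payoff $11.7, deviation payoff $0 → loss $11.7.
$2248.3: truthful payoff $55.3, deviation payoff $0 → loss $55.3.
Total loss = $54.7 + $61.1 + $11.7 + $55.3 = $182.8.
In a second-price auction your bid sets only whether you win, not what you pay, so bidding your true value is weakly dominant.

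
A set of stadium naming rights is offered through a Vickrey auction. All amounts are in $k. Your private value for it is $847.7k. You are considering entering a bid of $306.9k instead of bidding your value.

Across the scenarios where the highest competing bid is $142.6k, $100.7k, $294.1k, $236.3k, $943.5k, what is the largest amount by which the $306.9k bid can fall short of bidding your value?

$142.6k: same outcome either way → loss $0k.
$100.7k: same outcome either way → loss $0k.
$294.1k: same outcome either way → loss $0k.
$236.3k: same outcome either way → loss $0k.
$943.5k: same outcome either way → loss $0k.
Maximum loss: $0k.

$0k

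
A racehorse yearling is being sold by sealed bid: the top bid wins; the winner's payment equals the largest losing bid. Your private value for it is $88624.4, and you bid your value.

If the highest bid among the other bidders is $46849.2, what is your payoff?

$41775.2

Your bid $88624.4 exceeds the highest competing bid $46849.2, so you win.
In a second-price auction the winner pays the second-highest bid, $46849.2.
Payoff = value − price = $88624.4 − $46849.2 = $41775.2.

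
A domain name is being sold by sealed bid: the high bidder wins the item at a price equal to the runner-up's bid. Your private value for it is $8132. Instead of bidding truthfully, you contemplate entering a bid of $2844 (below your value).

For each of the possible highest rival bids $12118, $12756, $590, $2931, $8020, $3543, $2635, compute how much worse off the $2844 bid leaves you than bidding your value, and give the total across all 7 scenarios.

The deviation costs you only when the competing bid falls strictly between $2844 and $8132; elsewhere both bids give the same outcome.
$12118: outcomes coincide → loss $0.
$12756: outcomes coincide → loss $0.
$590: outcomes coincide → loss $0.
$2931: truthful payoff $5201, deviation payoff $0 → loss $5201.
$8020: truthful payoff $112, deviation payoff $0 → loss $112.
$3543: truthful payoff $4589, deviation payoff $0 → loss $4589.
$2635: outcomes coincide → loss $0.
Total loss = $5201 + $112 + $4589 = $9902.

$9902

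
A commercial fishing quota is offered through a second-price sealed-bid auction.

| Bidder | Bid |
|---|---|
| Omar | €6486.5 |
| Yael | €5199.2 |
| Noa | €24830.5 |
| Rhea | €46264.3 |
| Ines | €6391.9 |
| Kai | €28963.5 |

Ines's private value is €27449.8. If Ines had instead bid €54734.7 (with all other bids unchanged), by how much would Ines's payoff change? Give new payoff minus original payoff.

The highest bid among the other bidders is €46264.3; Ines's bid doesn't change that.
Original bid €6391.9: Ines is not highest (top rival bid is €46264.3); payoff €0.
Alternative bid €54734.7: Ines is highest, pays the top rival bid €46264.3; payoff €27449.8 − €46264.3 = −€18814.5.
Change in payoff = −€18814.5 − (€0) = −€18814.5.

−€18814.5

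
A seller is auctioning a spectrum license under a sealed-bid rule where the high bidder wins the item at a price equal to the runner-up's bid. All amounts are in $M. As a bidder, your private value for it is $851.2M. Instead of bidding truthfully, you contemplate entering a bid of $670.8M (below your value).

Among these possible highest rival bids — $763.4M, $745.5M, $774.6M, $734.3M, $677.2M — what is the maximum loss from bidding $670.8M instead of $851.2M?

$174M

$763.4M: truthful gives $87.8M, deviation gives $0M → loss $87.8M.
$745.5M: truthful gives $105.7M, deviation gives $0M → loss $105.7M.
$774.6M: truthful gives $76.6M, deviation gives $0M → loss $76.6M.
$734.3M: truthful gives $116.9M, deviation gives $0M → loss $116.9M.
$677.2M: truthful gives $174M, deviation gives $0M → loss $174M.
Maximum loss: $174M.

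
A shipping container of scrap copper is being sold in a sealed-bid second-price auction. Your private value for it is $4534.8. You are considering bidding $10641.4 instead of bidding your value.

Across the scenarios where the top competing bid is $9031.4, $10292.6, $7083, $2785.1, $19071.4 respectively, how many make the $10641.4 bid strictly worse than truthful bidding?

The deviation hurts exactly when the highest competing bid lies strictly between $4534.8 and $10641.4 — overbidding then wins at a price above your value.
$9031.4: inside the interval → strictly worse (loss $4496.6).
$10292.6: inside the interval → strictly worse (loss $5757.8).
$7083: inside the interval → strictly worse (loss $2548.2).
$2785.1: below both → same outcome either way.
$19071.4: above both → same outcome either way.
Count: 3.

3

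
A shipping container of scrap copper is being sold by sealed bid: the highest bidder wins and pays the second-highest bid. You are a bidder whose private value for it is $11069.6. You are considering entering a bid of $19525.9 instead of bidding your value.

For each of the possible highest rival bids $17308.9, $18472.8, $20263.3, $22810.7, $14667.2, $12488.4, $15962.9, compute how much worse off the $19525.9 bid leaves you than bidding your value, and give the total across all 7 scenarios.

$23552.2

The deviation costs you only when the competing bid falls strictly between $11069.6 and $19525.9; elsewhere both bids give the same outcome.
$17308.9: truthful payoff $0, deviation payoff −$6239.3 → loss $6239.3.
$18472.8: truthful payoff $0, deviation payoff −$7403.2 → loss $7403.2.
$20263.3: outcomes coincide → loss $0.
$22810.7: outcomes coincide → loss $0.
$14667.2: truthful payoff $0, deviation payoff −$3597.6 → loss $3597.6.
$12488.4: truthful payoff $0, deviation payoff −$1418.8 → loss $1418.8.
$15962.9: truthful payoff $0, deviation payoff −$4893.3 → loss $4893.3.
Total loss = $6239.3 + $7403.2 + $3597.6 + $1418.8 + $4893.3 = $23552.2.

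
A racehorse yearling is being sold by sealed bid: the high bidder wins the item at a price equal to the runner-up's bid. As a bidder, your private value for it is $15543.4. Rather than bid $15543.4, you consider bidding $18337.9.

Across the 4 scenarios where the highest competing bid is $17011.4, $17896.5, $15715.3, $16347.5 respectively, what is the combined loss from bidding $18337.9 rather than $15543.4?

$4797.1

The deviation costs you only when the competing bid falls strictly between $15543.4 and $18337.9; elsewhere both bids give the same outcome.
$17011.4: truthful payoff $0, deviation payoff −$1468 → loss $1468.
$17896.5: truthful payoff $0, deviation payoff −$2353.1 → loss $2353.1.
$15715.3: truthful payoff $0, deviation payoff −$171.9 → loss $171.9.
$16347.5: truthful payoff $0, deviation payoff −$804.1 → loss $804.1.
Total loss = $1468 + $2353.1 + $171.9 + $804.1 = $4797.1.
Truthful bidding weakly dominates here: raising your bid can only win items priced above your value, and lowering it can only forfeit items priced below.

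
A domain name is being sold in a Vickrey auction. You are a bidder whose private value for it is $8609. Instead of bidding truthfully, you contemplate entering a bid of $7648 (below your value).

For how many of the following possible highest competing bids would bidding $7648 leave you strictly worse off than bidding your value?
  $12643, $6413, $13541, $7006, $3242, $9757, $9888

The deviation hurts exactly when the highest competing bid lies strictly between $7648 and $8609 — underbidding then forfeits a profitable win.
$12643: above both → same outcome either way.
$6413: below both → same outcome either way.
$13541: above both → same outcome either way.
$7006: below both → same outcome either way.
$3242: below both → same outcome either way.
$9757: above both → same outcome either way.
$9888: above both → same outcome either way.
Count: 0.

0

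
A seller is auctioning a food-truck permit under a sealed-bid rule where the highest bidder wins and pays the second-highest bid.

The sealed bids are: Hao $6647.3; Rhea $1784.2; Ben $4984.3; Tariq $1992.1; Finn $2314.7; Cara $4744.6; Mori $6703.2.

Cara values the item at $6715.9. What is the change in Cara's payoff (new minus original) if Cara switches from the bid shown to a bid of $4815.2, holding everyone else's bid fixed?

The highest bid among the other bidders is $6703.2; Cara's bid doesn't change that.
Original bid $4744.6: Cara is not highest (top rival bid is $6703.2); payoff $0.
Alternative bid $4815.2: Cara is not highest (top rival bid is $6703.2); payoff $0.
Change in payoff = $0 − ($0) = $0.

$0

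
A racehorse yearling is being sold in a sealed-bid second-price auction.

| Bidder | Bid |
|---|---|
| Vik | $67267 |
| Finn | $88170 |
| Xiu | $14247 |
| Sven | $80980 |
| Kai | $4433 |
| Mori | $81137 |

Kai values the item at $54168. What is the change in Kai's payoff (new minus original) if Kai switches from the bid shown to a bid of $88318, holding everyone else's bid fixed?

The highest bid among the other bidders is $88170; Kai's bid doesn't change that.
Original bid $4433: Kai is not highest (top rival bid is $88170); payoff $0.
Alternative bid $88318: Kai is highest, pays the top rival bid $88170; payoff $54168 − $88170 = −$34002.
Change in payoff = −$34002 − ($0) = −$34002.

−$34002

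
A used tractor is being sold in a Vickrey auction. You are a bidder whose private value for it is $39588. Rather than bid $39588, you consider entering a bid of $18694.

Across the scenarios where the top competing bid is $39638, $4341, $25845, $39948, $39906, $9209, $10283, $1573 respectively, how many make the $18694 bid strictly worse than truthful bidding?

1

The deviation hurts exactly when the highest competing bid lies strictly between $18694 and $39588 — underbidding then forfeits a profitable win.
$39638: above both → same outcome either way.
$4341: below both → same outcome either way.
$25845: inside the interval → strictly worse (loss $13743).
$39948: above both → same outcome either way.
$39906: above both → same outcome either way.
$9209: below both → same outcome either way.
$10283: below both → same outcome either way.
$1573: below both → same outcome either way.
Count: 1.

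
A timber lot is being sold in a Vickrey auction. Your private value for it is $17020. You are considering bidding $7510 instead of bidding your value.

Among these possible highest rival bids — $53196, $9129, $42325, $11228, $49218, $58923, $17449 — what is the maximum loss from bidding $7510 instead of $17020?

$7891

$53196: same outcome either way → loss $0.
$9129: truthful gives $7891, deviation gives $0 → loss $7891.
$42325: same outcome either way → loss $0.
$11228: truthful gives $5792, deviation gives $0 → loss $5792.
$49218: same outcome either way → loss $0.
$58923: same outcome either way → loss $0.
$17449: same outcome either way → loss $0.
Maximum loss: $7891.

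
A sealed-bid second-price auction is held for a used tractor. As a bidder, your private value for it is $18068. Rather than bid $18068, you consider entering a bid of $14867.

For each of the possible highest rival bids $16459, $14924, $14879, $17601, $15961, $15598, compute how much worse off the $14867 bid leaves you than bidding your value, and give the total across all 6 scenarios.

$12986

The deviation costs you only when the competing bid falls strictly between $14867 and $18068; elsewhere both bids give the same outcome.
$16459: truthful payoff $1609, deviation payoff $0 → loss $1609.
$14924: truthful payoff $3144, deviation payoff $0 → loss $3144.
$14879: truthful payoff $3189, deviation payoff $0 → loss $3189.
$17601: truthful payoff $467, deviation payoff $0 → loss $467.
$15961: truthful payoff $2107, deviation payoff $0 → loss $2107.
$15598: truthful payoff $2470, deviation payoff $0 → loss $2470.
Total loss = $1609 + $3144 + $3189 + $467 + $2107 + $2470 = $12986.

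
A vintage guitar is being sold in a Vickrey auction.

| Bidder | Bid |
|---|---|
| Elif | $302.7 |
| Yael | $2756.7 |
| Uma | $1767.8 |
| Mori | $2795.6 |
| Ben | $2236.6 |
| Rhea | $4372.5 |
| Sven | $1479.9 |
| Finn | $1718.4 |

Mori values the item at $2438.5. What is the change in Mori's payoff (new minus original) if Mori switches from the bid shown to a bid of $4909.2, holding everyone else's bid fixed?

The highest bid among the other bidders is $4372.5; Mori's bid doesn't change that.
Original bid $2795.6: Mori is not highest (top rival bid is $4372.5); payoff $0.
Alternative bid $4909.2: Mori is highest, pays the top rival bid $4372.5; payoff $2438.5 − $4372.5 = −$1934.
Change in payoff = −$1934 − ($0) = −$1934.

−$1934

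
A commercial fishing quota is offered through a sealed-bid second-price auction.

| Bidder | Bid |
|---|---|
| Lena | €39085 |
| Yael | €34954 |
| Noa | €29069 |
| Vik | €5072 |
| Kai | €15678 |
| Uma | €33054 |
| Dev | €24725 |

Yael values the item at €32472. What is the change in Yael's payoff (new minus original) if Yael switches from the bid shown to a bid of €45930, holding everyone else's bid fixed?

The highest bid among the other bidders is €39085; Yael's bid doesn't change that.
Original bid €34954: Yael is not highest (top rival bid is €39085); payoff €0.
Alternative bid €45930: Yael is highest, pays the top rival bid €39085; payoff €32472 − €39085 = −€6613.
Change in payoff = −€6613 − (€0) = −€6613.

−€6613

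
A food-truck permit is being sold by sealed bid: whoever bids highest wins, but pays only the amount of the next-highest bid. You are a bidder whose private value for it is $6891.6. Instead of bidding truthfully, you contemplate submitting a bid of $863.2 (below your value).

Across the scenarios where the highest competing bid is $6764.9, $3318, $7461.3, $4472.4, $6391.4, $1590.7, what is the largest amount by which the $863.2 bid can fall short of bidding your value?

$5300.9

$6764.9: truthful gives $126.7, deviation gives $0 → loss $126.7.
$3318: truthful gives $3573.6, deviation gives $0 → loss $3573.6.
$7461.3: same outcome either way → loss $0.
$4472.4: truthful gives $2419.2, deviation gives $0 → loss $2419.2.
$6391.4: truthful gives $500.2, deviation gives $0 → loss $500.2.
$1590.7: truthful gives $5300.9, deviation gives $0 → loss $5300.9.
Maximum loss: $5300.9.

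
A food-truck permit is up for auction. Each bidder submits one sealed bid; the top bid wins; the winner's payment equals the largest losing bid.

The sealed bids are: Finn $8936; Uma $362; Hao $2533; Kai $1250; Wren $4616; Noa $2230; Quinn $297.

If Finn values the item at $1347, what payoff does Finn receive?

−$3269

Highest bid: Finn at $8936, so Finn wins.
Second-highest bid: Wren at $4616 — that is the price the winner pays.
Finn's payoff = value − price = $1347 − $4616 = −$3269.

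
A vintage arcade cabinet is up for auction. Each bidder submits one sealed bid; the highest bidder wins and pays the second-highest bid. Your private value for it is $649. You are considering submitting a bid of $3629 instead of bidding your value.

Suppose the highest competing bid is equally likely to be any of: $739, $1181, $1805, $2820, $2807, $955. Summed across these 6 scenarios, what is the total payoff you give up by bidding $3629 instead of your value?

The deviation costs you only when the competing bid falls strictly between $649 and $3629; elsewhere both bids give the same outcome.
$739: truthful payoff $0, deviation payoff −$90 → loss $90.
$1181: truthful payoff $0, deviation payoff −$532 → loss $532.
$1805: truthful payoff $0, deviation payoff −$1156 → loss $1156.
$2820: truthful payoff $0, deviation payoff −$2171 → loss $2171.
$2807: truthful payoff $0, deviation payoff −$2158 → loss $2158.
$955: truthful payoff $0, deviation payoff −$306 → loss $306.
Total loss = $90 + $532 + $1156 + $2171 + $2158 + $306 = $6413.

$6413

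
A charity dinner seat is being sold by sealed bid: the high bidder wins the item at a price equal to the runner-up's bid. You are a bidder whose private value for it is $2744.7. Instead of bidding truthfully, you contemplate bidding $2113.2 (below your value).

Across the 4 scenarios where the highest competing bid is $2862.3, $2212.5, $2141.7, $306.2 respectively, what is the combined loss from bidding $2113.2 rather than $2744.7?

$1135.2

The deviation costs you only when the competing bid falls strictly between $2113.2 and $2744.7; elsewhere both bids give the same outcome.
$2862.3: outcomes coincide → loss $0.
$2212.5: truthful payoff $532.2, deviation payoff $0 → loss $532.2.
$2141.7: truthful payoff $603, deviation payoff $0 → loss $603.
$306.2: outcomes coincide → loss $0.
Total loss = $532.2 + $603 = $1135.2.
Truthful bidding weakly dominates here: raising your bid can only win items priced above your value, and lowering it can only forfeit items priced below.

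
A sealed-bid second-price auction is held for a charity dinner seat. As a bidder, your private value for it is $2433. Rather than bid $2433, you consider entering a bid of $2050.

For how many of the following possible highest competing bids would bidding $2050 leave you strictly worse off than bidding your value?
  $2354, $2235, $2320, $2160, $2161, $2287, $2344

7

The deviation hurts exactly when the highest competing bid lies strictly between $2050 and $2433 — underbidding then forfeits a profitable win.
$2354: inside the interval → strictly worse (loss $79).
$2235: inside the interval → strictly worse (loss $198).
$2320: inside the interval → strictly worse (loss $113).
$2160: inside the interval → strictly worse (loss $273).
$2161: inside the interval → strictly worse (loss $272).
$2287: inside the interval → strictly worse (loss $146).
$2344: inside the interval → strictly worse (loss $89).
Count: 7.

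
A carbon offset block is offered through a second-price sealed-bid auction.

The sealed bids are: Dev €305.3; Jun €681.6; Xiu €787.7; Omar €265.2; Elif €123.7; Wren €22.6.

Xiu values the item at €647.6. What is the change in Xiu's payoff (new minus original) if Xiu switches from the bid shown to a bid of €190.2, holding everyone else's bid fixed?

The highest bid among the other bidders is €681.6; Xiu's bid doesn't change that.
Original bid €787.7: Xiu is highest, pays the top rival bid €681.6; payoff €647.6 − €681.6 = −€34.
Alternative bid €190.2: Xiu is not highest (top rival bid is €681.6); payoff €0.
Change in payoff = €0 − (−€34) = €34.

€34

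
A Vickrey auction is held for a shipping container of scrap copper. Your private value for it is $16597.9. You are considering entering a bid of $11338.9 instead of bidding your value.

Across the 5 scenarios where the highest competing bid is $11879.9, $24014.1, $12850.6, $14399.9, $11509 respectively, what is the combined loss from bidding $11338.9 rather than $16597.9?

$15752.2

The deviation costs you only when the competing bid falls strictly between $11338.9 and $16597.9; elsewhere both bids give the same outcome.
$11879.9: truthful payoff $4718, deviation payoff $0 → loss $4718.
$24014.1: outcomes coincide → loss $0.
$12850.6: truthful payoff $3747.3, deviation payoff $0 → loss $3747.3.
$14399.9: truthful payoff $2198, deviation payoff $0 → loss $2198.
$11509: truthful payoff $5088.9, deviation payoff $0 → loss $5088.9.
Total loss = $4718 + $3747.3 + $2198 + $5088.9 = $15752.2.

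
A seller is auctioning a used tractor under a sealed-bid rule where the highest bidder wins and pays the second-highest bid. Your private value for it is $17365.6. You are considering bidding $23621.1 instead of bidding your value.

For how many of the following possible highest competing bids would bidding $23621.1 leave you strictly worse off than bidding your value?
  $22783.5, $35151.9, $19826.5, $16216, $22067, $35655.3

The deviation hurts exactly when the highest competing bid lies strictly between $17365.6 and $23621.1 — overbidding then wins at a price above your value.
$22783.5: inside the interval → strictly worse (loss $5417.9).
$35151.9: above both → same outcome either way.
$19826.5: inside the interval → strictly worse (loss $2460.9).
$16216: below both → same outcome either way.
$22067: inside the interval → strictly worse (loss $4701.4).
$35655.3: above both → same outcome either way.
Count: 3.

3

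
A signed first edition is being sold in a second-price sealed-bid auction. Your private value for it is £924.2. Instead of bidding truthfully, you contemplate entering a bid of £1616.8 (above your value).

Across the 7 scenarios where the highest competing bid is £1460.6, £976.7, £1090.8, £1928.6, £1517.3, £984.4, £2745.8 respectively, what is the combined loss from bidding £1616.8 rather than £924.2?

The deviation costs you only when the competing bid falls strictly between £924.2 and £1616.8; elsewhere both bids give the same outcome.
£1460.6: truthful payoff £0, deviation payoff −£536.4 → loss £536.4.
£976.7: truthful payoff £0, deviation payoff −£52.5 → loss £52.5.
£1090.8: truthful payoff £0, deviation payoff −£166.6 → loss £166.6.
£1928.6: outcomes coincide → loss £0.
£1517.3: truthful payoff £0, deviation payoff −£593.1 → loss £593.1.
£984.4: truthful payoff £0, deviation payoff −£60.2 → loss £60.2.
£2745.8: outcomes coincide → loss £0.
Total loss = £536.4 + £52.5 + £166.6 + £593.1 + £60.2 = £1408.8.
Truthful bidding weakly dominates here: raising your bid can only win items priced above your value, and lowering it can only forfeit items priced below.

£1408.8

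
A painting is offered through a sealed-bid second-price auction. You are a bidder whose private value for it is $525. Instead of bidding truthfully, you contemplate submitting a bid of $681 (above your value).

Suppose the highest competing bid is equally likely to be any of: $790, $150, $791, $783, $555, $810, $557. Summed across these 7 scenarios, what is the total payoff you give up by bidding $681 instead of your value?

$62

The deviation costs you only when the competing bid falls strictly between $525 and $681; elsewhere both bids give the same outcome.
$790: outcomes coincide → loss $0.
$150: outcomes coincide → loss $0.
$791: outcomes coincide → loss $0.
$783: outcomes coincide → loss $0.
$555: truthful payoff $0, deviation payoff −$30 → loss $30.
$810: outcomes coincide → loss $0.
$557: truthful payoff $0, deviation payoff −$32 → loss $32.
Total loss = $30 + $32 = $62.
In a second-price auction your bid sets only whether you win, not what you pay, so bidding your true value is weakly dominant.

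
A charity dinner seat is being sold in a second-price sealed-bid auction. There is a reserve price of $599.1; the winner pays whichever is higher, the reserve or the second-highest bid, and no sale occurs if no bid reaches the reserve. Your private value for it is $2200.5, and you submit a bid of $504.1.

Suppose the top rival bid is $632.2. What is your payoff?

Your bid $504.1 is below the highest competing bid $632.2, so you lose. Payoff $0.

$0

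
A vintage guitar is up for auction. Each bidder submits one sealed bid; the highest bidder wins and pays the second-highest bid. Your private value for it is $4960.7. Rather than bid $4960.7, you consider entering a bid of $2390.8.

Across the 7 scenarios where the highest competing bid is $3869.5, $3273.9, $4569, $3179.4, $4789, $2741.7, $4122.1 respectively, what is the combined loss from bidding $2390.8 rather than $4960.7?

The deviation costs you only when the competing bid falls strictly between $2390.8 and $4960.7; elsewhere both bids give the same outcome.
$3869.5: truthful payoff $1091.2, deviation payoff $0 → loss $1091.2.
$3273.9: truthful payoff $1686.8, deviation payoff $0 → loss $1686.8.
$4569: truthful payoff $391.7, deviation payoff $0 → loss $391.7.
$3179.4: truthful payoff $1781.3, deviation payoff $0 → loss $1781.3.
$4789: truthful payoff $171.7, deviation payoff $0 → loss $171.7.
$2741.7: truthful payoff $2219, deviation payoff $0 → loss $2219.
$4122.1: truthful payoff $838.6, deviation payoff $0 → loss $838.6.
Total loss = $1091.2 + $1686.8 + $391.7 + $1781.3 + $171.7 + $2219 + $838.6 = $8180.3.

$8180.3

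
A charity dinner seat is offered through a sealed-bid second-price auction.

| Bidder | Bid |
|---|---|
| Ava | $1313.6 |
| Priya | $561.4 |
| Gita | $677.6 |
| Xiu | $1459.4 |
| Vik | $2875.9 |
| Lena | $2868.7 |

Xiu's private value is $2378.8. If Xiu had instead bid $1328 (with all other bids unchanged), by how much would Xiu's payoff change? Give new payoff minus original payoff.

$0

The highest bid among the other bidders is $2875.9; Xiu's bid doesn't change that.
Original bid $1459.4: Xiu is not highest (top rival bid is $2875.9); payoff $0.
Alternative bid $1328: Xiu is not highest (top rival bid is $2875.9); payoff $0.
Change in payoff = $0 − ($0) = $0.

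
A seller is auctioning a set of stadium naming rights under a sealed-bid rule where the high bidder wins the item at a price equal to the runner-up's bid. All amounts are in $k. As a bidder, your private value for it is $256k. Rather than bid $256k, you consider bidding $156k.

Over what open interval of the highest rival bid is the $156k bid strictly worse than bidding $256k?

If the competing bid is below $156k, both bids win at the same price — no difference.
If it is above $256k, both bids lose — no difference.
If it lies strictly between $156k and $256k, bidding your value wins at a price below your value (positive payoff) while bidding $156k loses (payoff 0).
So the deviation strictly hurts on the open interval ($156k, $256k).
Truthful bidding weakly dominates here: raising your bid can only win items priced above your value, and lowering it can only forfeit items priced below.

($156k, $256k)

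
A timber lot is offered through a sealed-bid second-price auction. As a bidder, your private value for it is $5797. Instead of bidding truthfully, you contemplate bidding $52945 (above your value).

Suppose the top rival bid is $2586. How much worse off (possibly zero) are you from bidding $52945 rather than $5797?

$0

Bidding your value $5797: you win (since $5797 > $2586) and pay $2586. Payoff $3211.
Bidding $52945: you win and pay $2586. Payoff $5797 − $2586 = $3211.
Difference = $3211 − $3211 = $0; both bids lead to the same outcome because the competing bid is below both your value and your alternative bid.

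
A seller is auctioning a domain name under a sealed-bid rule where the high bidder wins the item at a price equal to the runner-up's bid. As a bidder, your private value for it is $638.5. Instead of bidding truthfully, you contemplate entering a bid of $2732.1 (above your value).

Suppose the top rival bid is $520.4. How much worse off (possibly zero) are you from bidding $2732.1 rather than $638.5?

$0

Bidding your value $638.5: you win (since $638.5 > $520.4) and pay $520.4. Payoff $118.1.
Bidding $2732.1: you win and pay $520.4. Payoff $638.5 − $520.4 = $118.1.
Difference = $118.1 − $118.1 = $0; both bids lead to the same outcome because the competing bid is below both your value and your alternative bid.
Because the price is fixed by the runner-up's bid, deviating from your value can only change a good outcome into a bad one — never the reverse.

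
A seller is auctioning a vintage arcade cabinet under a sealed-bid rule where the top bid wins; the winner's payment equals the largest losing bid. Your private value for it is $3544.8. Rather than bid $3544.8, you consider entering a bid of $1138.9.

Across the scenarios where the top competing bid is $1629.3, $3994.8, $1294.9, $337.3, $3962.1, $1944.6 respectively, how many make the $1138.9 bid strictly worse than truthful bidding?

The deviation hurts exactly when the highest competing bid lies strictly between $1138.9 and $3544.8 — underbidding then forfeits a profitable win.
$1629.3: inside the interval → strictly worse (loss $1915.5).
$3994.8: above both → same outcome either way.
$1294.9: inside the interval → strictly worse (loss $2249.9).
$337.3: below both → same outcome either way.
$3962.1: above both → same outcome either way.
$1944.6: inside the interval → strictly worse (loss $1600.2).
Count: 3.

3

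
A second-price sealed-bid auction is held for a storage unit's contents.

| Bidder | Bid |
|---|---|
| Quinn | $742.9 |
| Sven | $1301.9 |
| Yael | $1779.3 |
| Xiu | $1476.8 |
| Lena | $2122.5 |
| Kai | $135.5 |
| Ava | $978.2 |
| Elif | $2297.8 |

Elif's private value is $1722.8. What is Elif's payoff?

Highest bid: Elif at $2297.8, so Elif wins.
Second-highest bid: Lena at $2122.5 — that is the price the winner pays.
Elif's payoff = value − price = $1722.8 − $2122.5 = −$399.7.

−$399.7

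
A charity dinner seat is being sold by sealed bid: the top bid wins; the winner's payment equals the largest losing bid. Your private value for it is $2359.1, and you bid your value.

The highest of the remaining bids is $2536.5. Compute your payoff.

$0

Your bid $2359.1 is below the highest competing bid $2536.5, so you lose.
A losing bidder pays nothing and receives nothing: payoff = $0.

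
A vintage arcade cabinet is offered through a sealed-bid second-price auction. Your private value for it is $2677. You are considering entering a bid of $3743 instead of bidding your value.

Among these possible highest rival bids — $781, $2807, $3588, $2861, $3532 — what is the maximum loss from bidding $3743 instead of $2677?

$781: same outcome either way → loss $0.
$2807: truthful gives $0, deviation gives −$130 → loss $130.
$3588: truthful gives $0, deviation gives −$911 → loss $911.
$2861: truthful gives $0, deviation gives −$184 → loss $184.
$3532: truthful gives $0, deviation gives −$855 → loss $855.
Maximum loss: $911.

$911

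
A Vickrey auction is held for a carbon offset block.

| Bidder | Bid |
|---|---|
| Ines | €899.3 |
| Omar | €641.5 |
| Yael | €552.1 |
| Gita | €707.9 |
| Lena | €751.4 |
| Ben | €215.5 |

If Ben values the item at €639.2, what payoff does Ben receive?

Highest bid: Ines at €899.3, so Ines wins.
Second-highest bid: Lena at €751.4 — that is the price the winner pays.
Ben did not win, so Ben pays nothing and receives nothing: payoff €0.

€0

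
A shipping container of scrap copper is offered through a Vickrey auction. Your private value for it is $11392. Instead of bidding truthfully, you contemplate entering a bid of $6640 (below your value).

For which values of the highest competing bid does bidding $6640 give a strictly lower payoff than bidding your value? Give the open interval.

If the competing bid is below $6640, both bids win at the same price — no difference.
If it is above $11392, both bids lose — no difference.
If it lies strictly between $6640 and $11392, bidding your value wins at a price below your value (positive payoff) while bidding $6640 loses (payoff 0).
So the deviation strictly hurts on the open interval ($6640, $11392).

($6640, $11392)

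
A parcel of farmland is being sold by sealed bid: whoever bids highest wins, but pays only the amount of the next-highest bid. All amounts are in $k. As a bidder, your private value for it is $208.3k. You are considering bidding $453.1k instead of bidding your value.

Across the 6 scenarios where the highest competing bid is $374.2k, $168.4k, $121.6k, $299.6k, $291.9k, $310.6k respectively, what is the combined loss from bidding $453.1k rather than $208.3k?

The deviation costs you only when the competing bid falls strictly between $208.3k and $453.1k; elsewhere both bids give the same outcome.
$374.2k: truthful payoff $0k, deviation payoff −$165.9k → loss $165.9k.
$168.4k: outcomes coincide → loss $0k.
$121.6k: outcomes coincide → loss $0k.
$299.6k: truthful payoff $0k, deviation payoff −$91.3k → loss $91.3k.
$291.9k: truthful payoff $0k, deviation payoff −$83.6k → loss $83.6k.
$310.6k: truthful payoff $0k, deviation payoff −$102.3k → loss $102.3k.
Total loss = $165.9k + $91.3k + $83.6k + $102.3k = $443.1k.

$443.1k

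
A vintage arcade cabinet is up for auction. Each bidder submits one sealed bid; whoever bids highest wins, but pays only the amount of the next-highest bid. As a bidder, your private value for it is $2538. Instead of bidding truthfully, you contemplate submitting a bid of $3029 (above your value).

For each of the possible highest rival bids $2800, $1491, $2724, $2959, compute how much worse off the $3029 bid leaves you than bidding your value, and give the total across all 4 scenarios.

The deviation costs you only when the competing bid falls strictly between $2538 and $3029; elsewhere both bids give the same outcome.
$2800: truthful payoff $0, deviation payoff −$262 → loss $262.
$1491: outcomes coincide → loss $0.
$2724: truthful payoff $0, deviation payoff −$186 → loss $186.
$2959: truthful payoff $0, deviation payoff −$421 → loss $421.
Total loss = $262 + $186 + $421 = $869.
Truthful bidding weakly dominates here: raising your bid can only win items priced above your value, and lowering it can only forfeit items priced below.

$869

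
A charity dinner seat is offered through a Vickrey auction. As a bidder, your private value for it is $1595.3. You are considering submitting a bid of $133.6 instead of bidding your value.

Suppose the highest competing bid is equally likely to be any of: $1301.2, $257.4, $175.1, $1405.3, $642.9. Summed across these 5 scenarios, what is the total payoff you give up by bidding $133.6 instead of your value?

$4194.6

The deviation costs you only when the competing bid falls strictly between $133.6 and $1595.3; elsewhere both bids give the same outcome.
$1301.2: truthful payoff $294.1, deviation payoff $0 → loss $294.1.
$257.4: truthful payoff $1337.9, deviation payoff $0 → loss $1337.9.
$175.1: truthful payoff $1420.2, deviation payoff $0 → loss $1420.2.
$1405.3: truthful payoff $190, deviation payoff $0 → loss $190.
$642.9: truthful payoff $952.4, deviation payoff $0 → loss $952.4.
Total loss = $294.1 + $1337.9 + $1420.2 + $190 + $952.4 = $4194.6.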